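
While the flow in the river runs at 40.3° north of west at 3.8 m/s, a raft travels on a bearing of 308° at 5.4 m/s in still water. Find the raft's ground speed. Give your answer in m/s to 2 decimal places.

Taking east as x and north as y: velocity relative to the water = (-4.255, 3.325) m/s; the water relative to ground = (-2.898, 2.458) m/s.
Velocity relative to ground = (-4.255, 3.325) + (-2.898, 2.458) = (-7.153, 5.782) m/s.
Speed = |(-7.153, 5.782)| = 9.198 m/s.

9.20 m/s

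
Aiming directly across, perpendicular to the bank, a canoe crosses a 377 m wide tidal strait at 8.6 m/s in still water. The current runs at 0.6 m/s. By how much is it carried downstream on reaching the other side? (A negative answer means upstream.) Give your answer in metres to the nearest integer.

26 m

Perpendicular speed = 8.600 m/s; crossing time = 377 / 8.600 = 43.837 s.
Net downstream speed = 0.600 m/s.
Drift = 0.600 × 43.837 = 26.302 m (downstream).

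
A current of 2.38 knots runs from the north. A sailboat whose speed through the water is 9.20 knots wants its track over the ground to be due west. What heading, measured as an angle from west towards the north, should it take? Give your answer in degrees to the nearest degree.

The current pushes perpendicular to the desired track; the heading must have a component into the current equal to 2.38 knots: 9.20 sin θ = 2.38.
sin θ = 0.2587, so θ = 14.993°.

15°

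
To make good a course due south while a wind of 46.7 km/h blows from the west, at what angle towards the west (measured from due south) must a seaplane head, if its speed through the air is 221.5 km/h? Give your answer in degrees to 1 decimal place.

12.2°

The wind pushes perpendicular to the desired track; the heading must have a component into the wind equal to 46.7 km/h: 221.5 sin θ = 46.7.
sin θ = 0.2108, so θ = 12.171°.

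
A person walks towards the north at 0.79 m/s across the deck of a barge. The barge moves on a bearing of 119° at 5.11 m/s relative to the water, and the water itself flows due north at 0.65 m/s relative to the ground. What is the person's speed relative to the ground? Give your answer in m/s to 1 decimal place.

4.6 m/s

In east/north components (m/s): person relative to barge = (0.000, 0.790); barge relative to water = (4.469, -2.477); water relative to ground = (0.000, 0.650).
Sum = (4.469, -1.037) m/s.
Speed = |(4.469, -1.037)| = 4.588 m/s.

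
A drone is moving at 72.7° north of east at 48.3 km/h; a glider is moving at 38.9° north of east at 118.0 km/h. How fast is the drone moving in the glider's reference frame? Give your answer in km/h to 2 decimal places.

82.37 km/h

Taking east as x and north as y: drone velocity = (14.363, 46.115) km/h; glider velocity = (91.833, 74.100) km/h.
Velocity of drone relative to glider = (14.363, 46.115) − (91.833, 74.100) = (-77.469, -27.985) km/h.
Magnitude = |(-77.469, -27.985)| = 82.369 km/h.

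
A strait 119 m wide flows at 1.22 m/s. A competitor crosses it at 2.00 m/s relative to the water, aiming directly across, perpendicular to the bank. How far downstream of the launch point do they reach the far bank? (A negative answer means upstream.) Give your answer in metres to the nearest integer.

Perpendicular speed = 2.000 m/s; crossing time = 119 / 2.000 = 59.500 s.
Net downstream speed = 1.220 m/s.
Drift = 1.220 × 59.500 = 72.590 m (downstream).

73 m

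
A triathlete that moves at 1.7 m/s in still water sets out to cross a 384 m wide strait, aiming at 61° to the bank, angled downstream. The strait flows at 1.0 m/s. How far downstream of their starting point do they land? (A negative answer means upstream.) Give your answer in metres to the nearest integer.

471 m

Perpendicular speed = 1.487 m/s; crossing time = 384 / 1.487 = 258.264 s.
Net downstream speed = 1.824 m/s.
Drift = 1.824 × 258.264 = 471.118 m (downstream).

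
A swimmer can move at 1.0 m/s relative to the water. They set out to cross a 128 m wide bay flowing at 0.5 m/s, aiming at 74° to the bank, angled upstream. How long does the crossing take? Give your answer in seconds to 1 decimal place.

133.2 s

The component of the swimmer's velocity perpendicular to the bank is 1.0 × sin 74° = 0.961 m/s.
The current is parallel to the bank, so it does not affect the crossing time.
Time = 128 / 0.961 = 133.158 s.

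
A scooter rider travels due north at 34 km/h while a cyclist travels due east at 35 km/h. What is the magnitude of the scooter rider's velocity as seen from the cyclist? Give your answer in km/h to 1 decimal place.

Taking east as x and north as y: scooter rider velocity = (0.000, 34.000) km/h; cyclist velocity = (35.000, 0.000) km/h.
Velocity of scooter rider relative to cyclist = (0.000, 34.000) − (35.000, 0.000) = (-35.000, 34.000) km/h.
Magnitude = |(-35.000, 34.000)| = 48.795 km/h.

48.8 km/h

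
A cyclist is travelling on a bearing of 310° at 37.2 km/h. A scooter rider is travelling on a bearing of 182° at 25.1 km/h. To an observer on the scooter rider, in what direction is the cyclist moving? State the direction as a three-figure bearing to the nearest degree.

Taking east as x and north as y: cyclist velocity = (-28.497, 23.912) km/h; scooter rider velocity = (-0.876, -25.085) km/h.
Velocity of cyclist relative to scooter rider = (-28.497, 23.912) − (-0.876, -25.085) = (-27.621, 48.996) km/h.
Bearing = atan2(-27.62, 49.00) = 330.59° clockwise from north.

331°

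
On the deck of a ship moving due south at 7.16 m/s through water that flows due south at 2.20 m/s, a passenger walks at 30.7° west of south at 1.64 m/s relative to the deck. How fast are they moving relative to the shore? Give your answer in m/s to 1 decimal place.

10.8 m/s

In east/north components (m/s): passenger relative to ship = (-0.837, -1.410); ship relative to water = (0.000, -7.160); water relative to ground = (0.000, -2.200).
Sum = (-0.837, -10.770) m/s.
Speed = |(-0.837, -10.770)| = 10.803 m/s.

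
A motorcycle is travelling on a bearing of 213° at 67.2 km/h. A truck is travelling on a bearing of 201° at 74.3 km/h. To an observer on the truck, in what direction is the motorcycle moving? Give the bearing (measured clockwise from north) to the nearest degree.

Taking east as x and north as y: motorcycle velocity = (-36.600, -56.359) km/h; truck velocity = (-26.627, -69.365) km/h.
Velocity of motorcycle relative to truck = (-36.600, -56.359) − (-26.627, -69.365) = (-9.973, 13.006) km/h.
Bearing = atan2(-9.97, 13.01) = 322.52° clockwise from north.

323°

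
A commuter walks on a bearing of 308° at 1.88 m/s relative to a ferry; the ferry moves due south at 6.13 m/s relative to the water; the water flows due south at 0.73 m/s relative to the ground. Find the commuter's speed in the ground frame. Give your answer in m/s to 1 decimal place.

In east/north components (m/s): commuter relative to ferry = (-1.481, 1.157); ferry relative to water = (0.000, -6.130); water relative to ground = (0.000, -0.730).
Sum = (-1.481, -5.703) m/s.
Speed = |(-1.481, -5.703)| = 5.892 m/s.

5.9 m/s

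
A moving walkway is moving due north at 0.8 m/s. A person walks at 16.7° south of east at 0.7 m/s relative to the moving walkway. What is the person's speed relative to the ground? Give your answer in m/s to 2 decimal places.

Taking east as x and north as y: moving walkway velocity = (0.000, 0.800) m/s; person velocity relative to moving walkway = (0.670, -0.201) m/s.
Velocity relative to ground = (0.000, 0.800) + (0.670, -0.201) = (0.670, 0.599) m/s.
Speed = |(0.670, 0.599)| = 0.899 m/s.

0.90 m/s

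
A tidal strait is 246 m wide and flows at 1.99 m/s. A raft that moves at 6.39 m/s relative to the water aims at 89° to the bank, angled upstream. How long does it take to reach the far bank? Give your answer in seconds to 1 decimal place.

38.5 s

The component of the raft's velocity perpendicular to the bank is 6.39 × sin 89° = 6.389 m/s.
Only the cross-stream component determines the crossing time; the current contributes nothing perpendicular to the bank.
Time = 246 / 6.389 = 38.504 s.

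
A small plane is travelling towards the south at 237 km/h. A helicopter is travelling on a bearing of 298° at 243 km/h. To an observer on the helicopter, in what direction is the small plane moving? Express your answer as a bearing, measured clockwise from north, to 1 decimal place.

Taking east as x and north as y: small plane velocity = (0.000, -237.000) km/h; helicopter velocity = (-214.556, 114.082) km/h.
Velocity of small plane relative to helicopter = (0.000, -237.000) − (-214.556, 114.082) = (214.556, -351.082) km/h.
Bearing = atan2(214.56, -351.08) = 148.57° clockwise from north.

148.6°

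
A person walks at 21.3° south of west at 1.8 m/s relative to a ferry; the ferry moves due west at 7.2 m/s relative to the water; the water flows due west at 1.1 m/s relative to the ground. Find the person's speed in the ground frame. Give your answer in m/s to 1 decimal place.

10.0 m/s

In east/north components (m/s): person relative to ferry = (-1.677, -0.654); ferry relative to water = (-7.200, 0.000); water relative to ground = (-1.100, 0.000).
Sum = (-9.977, -0.654) m/s.
Speed = |(-9.977, -0.654)| = 9.998 m/s.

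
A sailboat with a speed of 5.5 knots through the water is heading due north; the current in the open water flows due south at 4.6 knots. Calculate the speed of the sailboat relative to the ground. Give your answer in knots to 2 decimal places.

Taking east as x and north as y: velocity relative to the water = (0.000, 5.500) knots; the water relative to ground = (0.000, -4.600) knots.
Velocity relative to ground = (0.000, 5.500) + (0.000, -4.600) = (0.000, 0.900) knots.
Speed = |(0.000, 0.900)| = 0.900 knots.

0.90 knots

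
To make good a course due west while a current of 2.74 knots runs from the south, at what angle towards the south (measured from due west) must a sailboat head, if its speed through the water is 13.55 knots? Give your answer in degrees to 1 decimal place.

The current pushes perpendicular to the desired track; the heading must have a component into the current equal to 2.74 knots: 13.55 sin θ = 2.74.
sin θ = 0.2022, so θ = 11.666°.

11.7°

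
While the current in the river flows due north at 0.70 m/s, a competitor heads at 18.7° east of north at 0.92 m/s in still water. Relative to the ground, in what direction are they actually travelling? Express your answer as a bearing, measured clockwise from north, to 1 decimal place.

Taking east as x and north as y: velocity relative to the water = (0.295, 0.871) m/s; the water relative to ground = (0.000, 0.700) m/s.
Velocity relative to ground = (0.295, 0.871) + (0.000, 0.700) = (0.295, 1.571) m/s.
Bearing = atan2(0.29, 1.57) = 10.63° clockwise from north.

010.6°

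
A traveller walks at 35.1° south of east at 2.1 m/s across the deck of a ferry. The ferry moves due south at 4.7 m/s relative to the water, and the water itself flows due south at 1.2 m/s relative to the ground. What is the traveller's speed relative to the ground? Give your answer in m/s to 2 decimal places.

In east/north components (m/s): traveller relative to ferry = (1.718, -1.208); ferry relative to water = (0.000, -4.700); water relative to ground = (0.000, -1.200).
Sum = (1.718, -7.108) m/s.
Speed = |(1.718, -7.108)| = 7.312 m/s.

7.31 m/s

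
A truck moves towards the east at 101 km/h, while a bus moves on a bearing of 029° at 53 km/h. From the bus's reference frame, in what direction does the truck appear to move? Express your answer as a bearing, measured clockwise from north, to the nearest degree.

122°

Taking east as x and north as y: truck velocity = (101.000, 0.000) km/h; bus velocity = (25.695, 46.355) km/h.
Velocity of truck relative to bus = (101.000, 0.000) − (25.695, 46.355) = (75.305, -46.355) km/h.
Bearing = atan2(75.31, -46.35) = 121.61° clockwise from north.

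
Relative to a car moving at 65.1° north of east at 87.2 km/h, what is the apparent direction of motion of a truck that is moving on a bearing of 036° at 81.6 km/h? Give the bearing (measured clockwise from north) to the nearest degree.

Taking east as x and north as y: truck velocity = (47.963, 66.016) km/h; car velocity = (36.714, 79.094) km/h.
Velocity of truck relative to car = (47.963, 66.016) − (36.714, 79.094) = (11.249, -13.078) km/h.
Bearing = atan2(11.25, -13.08) = 139.30° clockwise from north.

139°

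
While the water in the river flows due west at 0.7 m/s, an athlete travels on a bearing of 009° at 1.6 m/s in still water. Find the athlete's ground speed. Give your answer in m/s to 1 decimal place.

1.6 m/s

Taking east as x and north as y: velocity relative to the water = (0.250, 1.580) m/s; the water relative to ground = (-0.700, 0.000) m/s.
Velocity relative to ground = (0.250, 1.580) + (-0.700, 0.000) = (-0.450, 1.580) m/s.
Speed = |(-0.450, 1.580)| = 1.643 m/s.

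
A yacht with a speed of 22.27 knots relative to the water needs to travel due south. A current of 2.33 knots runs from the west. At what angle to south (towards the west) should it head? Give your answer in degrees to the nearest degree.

The current pushes perpendicular to the desired track; the heading must have a component into the current equal to 2.33 knots: 22.27 sin θ = 2.33.
sin θ = 0.1046, so θ = 6.006°.

6°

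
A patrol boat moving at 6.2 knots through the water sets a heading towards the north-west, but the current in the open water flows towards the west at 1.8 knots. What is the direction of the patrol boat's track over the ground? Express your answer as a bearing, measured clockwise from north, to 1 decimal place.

305.3°

Taking east as x and north as y: velocity relative to the water = (-4.384, 4.384) knots; the water relative to ground = (-1.800, 0.000) knots.
Velocity relative to ground = (-4.384, 4.384) + (-1.800, 0.000) = (-6.184, 4.384) knots.
Bearing = atan2(-6.18, 4.38) = 305.33° clockwise from north.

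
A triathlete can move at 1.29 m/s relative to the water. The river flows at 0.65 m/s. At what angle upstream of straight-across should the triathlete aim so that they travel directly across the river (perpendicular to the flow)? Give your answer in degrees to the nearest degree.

30°

To cancel the current, the upstream component of the triathlete's velocity must equal the flow: 1.29 sin θ = 0.65.
sin θ = 0.65 / 1.29 = 0.5039.
θ = arcsin(0.5039) = 30.257°.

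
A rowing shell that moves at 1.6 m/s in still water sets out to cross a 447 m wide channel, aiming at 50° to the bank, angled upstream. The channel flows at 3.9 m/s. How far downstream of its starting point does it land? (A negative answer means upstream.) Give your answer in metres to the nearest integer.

1047 m

Perpendicular speed = 1.226 m/s; crossing time = 447 / 1.226 = 364.698 s.
Net downstream speed = 2.872 m/s.
Drift = 2.872 × 364.698 = 1047.245 m (downstream).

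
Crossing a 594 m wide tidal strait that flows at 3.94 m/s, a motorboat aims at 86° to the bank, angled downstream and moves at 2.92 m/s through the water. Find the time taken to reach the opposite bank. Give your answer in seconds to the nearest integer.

The component of the motorboat's velocity perpendicular to the bank is 2.92 × sin 86° = 2.913 m/s.
The flow acts along the bank and has no component across it.
Time = 594 / 2.913 = 203.921 s.

204 s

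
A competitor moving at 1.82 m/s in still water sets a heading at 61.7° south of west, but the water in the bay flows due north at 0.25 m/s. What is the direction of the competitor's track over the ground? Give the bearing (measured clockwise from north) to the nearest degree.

213°

Taking east as x and north as y: velocity relative to the water = (-0.863, -1.602) m/s; the water relative to ground = (0.000, 0.250) m/s.
Velocity relative to ground = (-0.863, -1.602) + (0.000, 0.250) = (-0.863, -1.352) m/s.
Bearing = atan2(-0.86, -1.35) = 212.54° clockwise from north.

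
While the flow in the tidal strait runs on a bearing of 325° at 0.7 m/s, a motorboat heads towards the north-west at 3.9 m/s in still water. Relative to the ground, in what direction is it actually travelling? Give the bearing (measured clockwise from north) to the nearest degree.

Taking east as x and north as y: velocity relative to the water = (-2.758, 2.758) m/s; the water relative to ground = (-0.402, 0.573) m/s.
Velocity relative to ground = (-2.758, 2.758) + (-0.402, 0.573) = (-3.159, 3.331) m/s.
Bearing = atan2(-3.16, 3.33) = 316.52° clockwise from north.

317°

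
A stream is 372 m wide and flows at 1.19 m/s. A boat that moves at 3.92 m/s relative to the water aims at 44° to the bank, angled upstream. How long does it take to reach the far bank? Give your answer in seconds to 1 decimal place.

The component of the boat's velocity perpendicular to the bank is 3.92 × sin 44° = 2.723 m/s.
The current is parallel to the bank, so it does not affect the crossing time.
Time = 372 / 2.723 = 136.611 s.

136.6 s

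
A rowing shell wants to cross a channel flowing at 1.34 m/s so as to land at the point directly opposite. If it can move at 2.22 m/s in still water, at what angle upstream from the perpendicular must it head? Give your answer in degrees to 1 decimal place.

37.1°

To cancel the current, the upstream component of the rowing shell's velocity must equal the flow: 2.22 sin θ = 1.34.
sin θ = 1.34 / 2.22 = 0.6036.
θ = arcsin(0.6036) = 37.128°.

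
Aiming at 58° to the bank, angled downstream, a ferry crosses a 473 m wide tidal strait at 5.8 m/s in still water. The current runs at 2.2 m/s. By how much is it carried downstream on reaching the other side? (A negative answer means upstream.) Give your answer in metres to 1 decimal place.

507.1 m

Perpendicular speed = 4.919 m/s; crossing time = 473 / 4.919 = 96.164 s.
Net downstream speed = 5.274 m/s.
Drift = 5.274 × 96.164 = 507.124 m (downstream).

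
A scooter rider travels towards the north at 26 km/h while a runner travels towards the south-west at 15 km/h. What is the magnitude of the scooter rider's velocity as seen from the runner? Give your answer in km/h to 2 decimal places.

Taking east as x and north as y: scooter rider velocity = (0.000, 26.000) km/h; runner velocity = (-10.607, -10.607) km/h.
Velocity of scooter rider relative to runner = (0.000, 26.000) − (-10.607, -10.607) = (10.607, 36.607) km/h.
Magnitude = |(10.607, 36.607)| = 38.112 km/h.

38.11 km/h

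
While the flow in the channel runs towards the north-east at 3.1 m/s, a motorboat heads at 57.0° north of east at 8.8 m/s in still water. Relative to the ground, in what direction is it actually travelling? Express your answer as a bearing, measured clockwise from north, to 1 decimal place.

036.1°

Taking east as x and north as y: velocity relative to the water = (4.793, 7.380) m/s; the water relative to ground = (2.192, 2.192) m/s.
Velocity relative to ground = (4.793, 7.380) + (2.192, 2.192) = (6.985, 9.572) m/s.
Bearing = atan2(6.98, 9.57) = 36.12° clockwise from north.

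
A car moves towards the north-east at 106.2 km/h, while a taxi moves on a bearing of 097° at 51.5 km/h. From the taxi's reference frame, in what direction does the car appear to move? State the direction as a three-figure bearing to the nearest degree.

Taking east as x and north as y: car velocity = (75.095, 75.095) km/h; taxi velocity = (51.116, -6.276) km/h.
Velocity of car relative to taxi = (75.095, 75.095) − (51.116, -6.276) = (23.979, 81.371) km/h.
Bearing = atan2(23.98, 81.37) = 16.42° clockwise from north.

016°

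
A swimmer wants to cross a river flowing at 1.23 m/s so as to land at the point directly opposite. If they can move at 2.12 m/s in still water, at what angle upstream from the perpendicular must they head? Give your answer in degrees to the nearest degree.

To cancel the current, the upstream component of the swimmer's velocity must equal the flow: 2.12 sin θ = 1.23.
sin θ = 1.23 / 2.12 = 0.5802.
θ = arcsin(0.5802) = 35.464°.

35°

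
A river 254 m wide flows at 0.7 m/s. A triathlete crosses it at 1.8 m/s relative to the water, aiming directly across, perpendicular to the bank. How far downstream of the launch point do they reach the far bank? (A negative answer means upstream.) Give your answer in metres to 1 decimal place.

98.8 m

Perpendicular speed = 1.800 m/s; crossing time = 254 / 1.800 = 141.111 s.
Net downstream speed = 0.700 m/s.
Drift = 0.700 × 141.111 = 98.778 m (downstream).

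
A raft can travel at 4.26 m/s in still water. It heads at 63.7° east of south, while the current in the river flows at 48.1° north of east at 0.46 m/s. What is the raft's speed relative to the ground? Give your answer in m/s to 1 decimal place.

Taking east as x and north as y: velocity relative to the water = (3.819, -1.887) m/s; the water relative to ground = (0.307, 0.342) m/s.
Velocity relative to ground = (3.819, -1.887) + (0.307, 0.342) = (4.126, -1.545) m/s.
Speed = |(4.126, -1.545)| = 4.406 m/s.

4.4 m/s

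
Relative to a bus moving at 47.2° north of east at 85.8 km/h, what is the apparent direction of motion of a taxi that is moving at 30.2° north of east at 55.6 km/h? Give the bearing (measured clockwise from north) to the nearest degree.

196°

Taking east as x and north as y: taxi velocity = (48.054, 27.968) km/h; bus velocity = (58.296, 62.954) km/h.
Velocity of taxi relative to bus = (48.054, 27.968) − (58.296, 62.954) = (-10.242, -34.986) km/h.
Bearing = atan2(-10.24, -34.99) = 196.32° clockwise from north.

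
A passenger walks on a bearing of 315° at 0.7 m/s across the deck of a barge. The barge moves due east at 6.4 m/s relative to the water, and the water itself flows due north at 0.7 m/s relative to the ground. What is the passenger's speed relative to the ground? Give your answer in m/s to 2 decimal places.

In east/north components (m/s): passenger relative to barge = (-0.495, 0.495); barge relative to water = (6.400, 0.000); water relative to ground = (0.000, 0.700).
Sum = (5.905, 1.195) m/s.
Speed = |(5.905, 1.195)| = 6.025 m/s.

6.02 m/s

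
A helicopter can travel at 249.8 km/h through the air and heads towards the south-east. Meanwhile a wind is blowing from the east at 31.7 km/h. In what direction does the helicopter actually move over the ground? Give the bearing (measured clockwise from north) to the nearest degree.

141°

Taking east as x and north as y: velocity relative to the air = (176.635, -176.635) km/h; the air relative to ground = (-31.700, 0.000) km/h.
Velocity relative to ground = (176.635, -176.635) + (-31.700, 0.000) = (144.935, -176.635) km/h.
Bearing = atan2(144.94, -176.64) = 140.63° clockwise from north.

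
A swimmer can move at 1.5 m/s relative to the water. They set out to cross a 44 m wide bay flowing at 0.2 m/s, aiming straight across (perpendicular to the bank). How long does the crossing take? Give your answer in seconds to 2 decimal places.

29.33 s

The component of the swimmer's velocity perpendicular to the bank is 1.5 m/s.
The flow acts along the bank and has no component across it.
Time = 44 / 1.500 = 29.333 s.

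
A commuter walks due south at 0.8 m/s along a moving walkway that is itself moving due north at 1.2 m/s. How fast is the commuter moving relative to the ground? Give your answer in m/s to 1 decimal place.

0.4 m/s

Taking east as x and north as y: moving walkway velocity = (0.000, 1.200) m/s; commuter velocity relative to moving walkway = (0.000, -0.800) m/s.
Velocity relative to ground = (0.000, 1.200) + (0.000, -0.800) = (0.000, 0.400) m/s.
Speed = |(0.000, 0.400)| = 0.400 m/s.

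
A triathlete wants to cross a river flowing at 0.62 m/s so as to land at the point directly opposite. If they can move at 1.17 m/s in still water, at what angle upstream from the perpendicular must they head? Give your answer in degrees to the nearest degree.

To cancel the current, the upstream component of the triathlete's velocity must equal the flow: 1.17 sin θ = 0.62.
sin θ = 0.62 / 1.17 = 0.5299.
θ = arcsin(0.5299) = 32.000°.

32°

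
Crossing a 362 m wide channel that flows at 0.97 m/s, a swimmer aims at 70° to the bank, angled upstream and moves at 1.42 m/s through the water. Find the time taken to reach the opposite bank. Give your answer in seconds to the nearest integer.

The component of the swimmer's velocity perpendicular to the bank is 1.42 × sin 70° = 1.334 m/s.
The flow acts along the bank and has no component across it.
Time = 362 / 1.334 = 271.290 s.

271 s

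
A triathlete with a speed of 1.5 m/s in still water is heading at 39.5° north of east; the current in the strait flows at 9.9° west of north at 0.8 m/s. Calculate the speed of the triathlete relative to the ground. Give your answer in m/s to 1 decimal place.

Taking east as x and north as y: velocity relative to the water = (1.157, 0.954) m/s; the water relative to ground = (-0.138, 0.788) m/s.
Velocity relative to ground = (1.157, 0.954) + (-0.138, 0.788) = (1.020, 1.742) m/s.
Speed = |(1.020, 1.742)| = 2.019 m/s.

2.0 m/s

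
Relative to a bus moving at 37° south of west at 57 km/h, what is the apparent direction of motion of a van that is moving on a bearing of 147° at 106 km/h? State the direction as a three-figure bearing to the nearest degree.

118°

Taking east as x and north as y: van velocity = (57.732, -88.899) km/h; bus velocity = (-45.522, -34.303) km/h.
Velocity of van relative to bus = (57.732, -88.899) − (-45.522, -34.303) = (103.254, -54.596) km/h.
Bearing = atan2(103.25, -54.60) = 117.87° clockwise from north.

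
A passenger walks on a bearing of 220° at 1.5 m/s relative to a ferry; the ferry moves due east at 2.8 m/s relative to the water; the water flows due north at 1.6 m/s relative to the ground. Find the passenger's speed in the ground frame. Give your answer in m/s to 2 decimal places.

In east/north components (m/s): passenger relative to ferry = (-0.964, -1.149); ferry relative to water = (2.800, 0.000); water relative to ground = (0.000, 1.600).
Sum = (1.836, 0.451) m/s.
Speed = |(1.836, 0.451)| = 1.890 m/s.

1.89 m/s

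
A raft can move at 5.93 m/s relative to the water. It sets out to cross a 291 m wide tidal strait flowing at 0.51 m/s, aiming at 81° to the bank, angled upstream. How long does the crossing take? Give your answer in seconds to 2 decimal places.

The component of the raft's velocity perpendicular to the bank is 5.93 × sin 81° = 5.857 m/s.
The flow acts along the bank and has no component across it.
Time = 291 / 5.857 = 49.684 s.

49.68 s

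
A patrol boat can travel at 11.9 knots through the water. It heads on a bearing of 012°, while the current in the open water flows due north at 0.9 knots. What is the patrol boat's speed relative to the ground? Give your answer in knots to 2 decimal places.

12.78 knots

Taking east as x and north as y: velocity relative to the water = (2.474, 11.640) knots; the water relative to ground = (0.000, 0.900) knots.
Velocity relative to ground = (2.474, 11.640) + (0.000, 0.900) = (2.474, 12.540) knots.
Speed = |(2.474, 12.540)| = 12.782 knots.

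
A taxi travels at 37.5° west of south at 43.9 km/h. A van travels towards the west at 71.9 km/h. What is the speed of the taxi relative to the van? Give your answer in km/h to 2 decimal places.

Taking east as x and north as y: taxi velocity = (-26.725, -34.828) km/h; van velocity = (-71.900, 0.000) km/h.
Velocity of taxi relative to van = (-26.725, -34.828) − (-71.900, 0.000) = (45.175, -34.828) km/h.
Magnitude = |(45.175, -34.828)| = 57.042 km/h.

57.04 km/h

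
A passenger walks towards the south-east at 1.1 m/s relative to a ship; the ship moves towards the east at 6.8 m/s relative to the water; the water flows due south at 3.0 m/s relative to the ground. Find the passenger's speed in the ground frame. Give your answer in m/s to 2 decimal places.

8.47 m/s

In east/north components (m/s): passenger relative to ship = (0.778, -0.778); ship relative to water = (6.800, 0.000); water relative to ground = (0.000, -3.000).
Sum = (7.578, -3.778) m/s.
Speed = |(7.578, -3.778)| = 8.467 m/s.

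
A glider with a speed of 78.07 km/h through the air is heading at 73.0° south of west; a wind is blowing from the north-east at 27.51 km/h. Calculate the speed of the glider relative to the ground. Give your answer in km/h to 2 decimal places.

103.17 km/h

Taking east as x and north as y: velocity relative to the air = (-22.825, -74.659) km/h; the air relative to ground = (-19.453, -19.453) km/h.
Velocity relative to ground = (-22.825, -74.659) + (-19.453, -19.453) = (-42.278, -94.111) km/h.
Speed = |(-42.278, -94.111)| = 103.171 km/h.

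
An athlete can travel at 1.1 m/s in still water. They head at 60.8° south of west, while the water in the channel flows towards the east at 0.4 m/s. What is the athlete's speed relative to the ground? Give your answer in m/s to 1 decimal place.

1.0 m/s

Taking east as x and north as y: velocity relative to the water = (-0.537, -0.960) m/s; the water relative to ground = (0.400, 0.000) m/s.
Velocity relative to ground = (-0.537, -0.960) + (0.400, 0.000) = (-0.137, -0.960) m/s.
Speed = |(-0.137, -0.960)| = 0.970 m/s.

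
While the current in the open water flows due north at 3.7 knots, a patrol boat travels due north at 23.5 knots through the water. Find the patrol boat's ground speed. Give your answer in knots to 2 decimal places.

Taking east as x and north as y: velocity relative to the water = (0.000, 23.500) knots; the water relative to ground = (0.000, 3.700) knots.
Velocity relative to ground = (0.000, 23.500) + (0.000, 3.700) = (0.000, 27.200) knots.
Speed = |(0.000, 27.200)| = 27.200 knots.

27.20 knots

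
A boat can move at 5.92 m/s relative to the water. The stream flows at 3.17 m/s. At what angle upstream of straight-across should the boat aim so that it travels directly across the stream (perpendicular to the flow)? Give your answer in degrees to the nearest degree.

32°

To cancel the current, the upstream component of the boat's velocity must equal the flow: 5.92 sin θ = 3.17.
sin θ = 3.17 / 5.92 = 0.5355.
θ = arcsin(0.5355) = 32.376°.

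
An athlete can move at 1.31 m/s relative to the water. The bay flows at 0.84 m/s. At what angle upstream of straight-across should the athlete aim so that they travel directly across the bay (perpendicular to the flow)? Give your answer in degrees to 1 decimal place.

39.9°

To cancel the current, the upstream component of the athlete's velocity must equal the flow: 1.31 sin θ = 0.84.
sin θ = 0.84 / 1.31 = 0.6412.
θ = arcsin(0.6412) = 39.883°.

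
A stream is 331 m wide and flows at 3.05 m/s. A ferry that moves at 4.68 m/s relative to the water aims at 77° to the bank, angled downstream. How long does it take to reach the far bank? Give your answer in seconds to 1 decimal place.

72.6 s

The component of the ferry's velocity perpendicular to the bank is 4.68 × sin 77° = 4.560 m/s.
The flow acts along the bank and has no component across it.
Time = 331 / 4.560 = 72.587 s.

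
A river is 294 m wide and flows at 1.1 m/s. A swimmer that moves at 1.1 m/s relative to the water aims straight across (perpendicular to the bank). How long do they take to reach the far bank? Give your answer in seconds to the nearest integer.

The component of the swimmer's velocity perpendicular to the bank is 1.1 m/s.
Only the cross-stream component determines the crossing time; the current contributes nothing perpendicular to the bank.
Time = 294 / 1.100 = 267.273 s.

267 s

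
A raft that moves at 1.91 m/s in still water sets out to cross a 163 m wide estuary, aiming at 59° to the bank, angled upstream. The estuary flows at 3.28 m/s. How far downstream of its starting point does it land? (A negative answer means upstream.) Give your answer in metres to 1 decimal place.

228.6 m

Perpendicular speed = 1.637 m/s; crossing time = 163 / 1.637 = 99.561 s.
Net downstream speed = 2.296 m/s.
Drift = 2.296 × 99.561 = 228.619 m (downstream).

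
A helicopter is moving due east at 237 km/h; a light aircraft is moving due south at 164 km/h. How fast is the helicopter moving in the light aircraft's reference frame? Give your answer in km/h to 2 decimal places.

288.21 km/h

Taking east as x and north as y: helicopter velocity = (237.000, 0.000) km/h; light aircraft velocity = (0.000, -164.000) km/h.
Velocity of helicopter relative to light aircraft = (237.000, 0.000) − (0.000, -164.000) = (237.000, 164.000) km/h.
Magnitude = |(237.000, 164.000)| = 288.210 km/h.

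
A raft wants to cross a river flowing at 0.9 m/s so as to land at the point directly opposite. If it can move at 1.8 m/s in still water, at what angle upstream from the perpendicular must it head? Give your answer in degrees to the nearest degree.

30°

To cancel the current, the upstream component of the raft's velocity must equal the flow: 1.8 sin θ = 0.9.
sin θ = 0.9 / 1.8 = 0.5000.
θ = arcsin(0.5000) = 30.000°.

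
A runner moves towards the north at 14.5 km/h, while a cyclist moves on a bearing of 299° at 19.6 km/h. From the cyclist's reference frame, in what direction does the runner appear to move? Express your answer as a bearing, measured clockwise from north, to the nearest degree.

074°

Taking east as x and north as y: runner velocity = (0.000, 14.500) km/h; cyclist velocity = (-17.143, 9.502) km/h.
Velocity of runner relative to cyclist = (0.000, 14.500) − (-17.143, 9.502) = (17.143, 4.998) km/h.
Bearing = atan2(17.14, 5.00) = 73.75° clockwise from north.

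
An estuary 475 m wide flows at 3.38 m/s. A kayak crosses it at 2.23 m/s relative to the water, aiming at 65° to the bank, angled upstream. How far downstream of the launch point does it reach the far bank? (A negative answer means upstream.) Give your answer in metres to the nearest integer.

573 m

Perpendicular speed = 2.021 m/s; crossing time = 475 / 2.021 = 235.024 s.
Net downstream speed = 2.438 m/s.
Drift = 2.438 × 235.024 = 572.886 m (downstream).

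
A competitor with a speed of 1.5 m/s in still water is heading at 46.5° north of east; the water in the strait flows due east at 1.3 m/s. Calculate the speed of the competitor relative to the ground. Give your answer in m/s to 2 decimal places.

Taking east as x and north as y: velocity relative to the water = (1.033, 1.088) m/s; the water relative to ground = (1.300, 0.000) m/s.
Velocity relative to ground = (1.033, 1.088) + (1.300, 0.000) = (2.333, 1.088) m/s.
Speed = |(2.333, 1.088)| = 2.574 m/s.

2.57 m/s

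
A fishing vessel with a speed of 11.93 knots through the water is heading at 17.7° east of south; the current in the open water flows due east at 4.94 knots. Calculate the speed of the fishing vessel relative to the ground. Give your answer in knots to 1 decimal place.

Taking east as x and north as y: velocity relative to the water = (3.627, -11.365) knots; the water relative to ground = (4.940, 0.000) knots.
Velocity relative to ground = (3.627, -11.365) + (4.940, 0.000) = (8.567, -11.365) knots.
Speed = |(8.567, -11.365)| = 14.233 knots.

14.2 knots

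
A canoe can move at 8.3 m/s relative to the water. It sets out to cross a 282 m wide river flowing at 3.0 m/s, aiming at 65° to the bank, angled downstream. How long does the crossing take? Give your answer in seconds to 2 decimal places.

37.49 s

The component of the canoe's velocity perpendicular to the bank is 8.3 × sin 65° = 7.522 m/s.
The current is parallel to the bank, so it does not affect the crossing time.
Time = 282 / 7.522 = 37.488 s.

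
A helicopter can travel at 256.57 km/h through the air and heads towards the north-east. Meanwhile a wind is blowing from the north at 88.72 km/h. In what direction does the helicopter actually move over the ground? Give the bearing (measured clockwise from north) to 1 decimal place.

062.9°

Taking east as x and north as y: velocity relative to the air = (181.422, 181.422) km/h; the air relative to ground = (0.000, -88.720) km/h.
Velocity relative to ground = (181.422, 181.422) + (0.000, -88.720) = (181.422, 92.702) km/h.
Bearing = atan2(181.42, 92.70) = 62.93° clockwise from north.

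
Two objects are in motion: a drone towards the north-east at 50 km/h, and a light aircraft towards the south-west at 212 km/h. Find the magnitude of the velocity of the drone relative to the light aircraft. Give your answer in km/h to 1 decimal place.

262.0 km/h

Taking east as x and north as y: drone velocity = (35.355, 35.355) km/h; light aircraft velocity = (-149.907, -149.907) km/h.
Velocity of drone relative to light aircraft = (35.355, 35.355) − (-149.907, -149.907) = (185.262, 185.262) km/h.
Magnitude = |(185.262, 185.262)| = 262.000 km/h.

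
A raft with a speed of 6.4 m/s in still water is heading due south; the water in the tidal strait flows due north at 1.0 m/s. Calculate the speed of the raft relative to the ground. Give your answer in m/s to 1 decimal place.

Taking east as x and north as y: velocity relative to the water = (0.000, -6.400) m/s; the water relative to ground = (0.000, 1.000) m/s.
Velocity relative to ground = (0.000, -6.400) + (0.000, 1.000) = (0.000, -5.400) m/s.
Speed = |(0.000, -5.400)| = 5.400 m/s.

5.4 m/s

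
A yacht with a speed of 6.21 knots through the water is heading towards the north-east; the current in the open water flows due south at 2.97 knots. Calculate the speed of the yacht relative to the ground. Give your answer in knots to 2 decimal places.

Taking east as x and north as y: velocity relative to the water = (4.391, 4.391) knots; the water relative to ground = (0.000, -2.970) knots.
Velocity relative to ground = (4.391, 4.391) + (0.000, -2.970) = (4.391, 1.421) knots.
Speed = |(4.391, 1.421)| = 4.615 knots.

4.62 knots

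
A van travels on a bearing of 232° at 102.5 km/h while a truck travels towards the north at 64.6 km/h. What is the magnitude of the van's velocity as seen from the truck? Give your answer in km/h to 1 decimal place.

151.1 km/h

Taking east as x and north as y: van velocity = (-80.771, -63.105) km/h; truck velocity = (0.000, 64.600) km/h.
Velocity of van relative to truck = (-80.771, -63.105) − (0.000, 64.600) = (-80.771, -127.705) km/h.
Magnitude = |(-80.771, -127.705)| = 151.105 km/h.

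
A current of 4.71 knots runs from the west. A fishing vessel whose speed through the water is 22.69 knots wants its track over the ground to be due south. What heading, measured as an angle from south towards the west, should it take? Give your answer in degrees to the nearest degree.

The current pushes perpendicular to the desired track; the heading must have a component into the current equal to 4.71 knots: 22.69 sin θ = 4.71.
sin θ = 0.2076, so θ = 11.981°.

12°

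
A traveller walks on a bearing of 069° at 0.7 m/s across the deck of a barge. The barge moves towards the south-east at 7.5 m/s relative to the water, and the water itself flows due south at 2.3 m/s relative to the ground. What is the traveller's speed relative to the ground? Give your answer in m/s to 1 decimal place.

In east/north components (m/s): traveller relative to barge = (0.654, 0.251); barge relative to water = (5.303, -5.303); water relative to ground = (0.000, -2.300).
Sum = (5.957, -7.352) m/s.
Speed = |(5.957, -7.352)| = 9.463 m/s.

9.5 m/s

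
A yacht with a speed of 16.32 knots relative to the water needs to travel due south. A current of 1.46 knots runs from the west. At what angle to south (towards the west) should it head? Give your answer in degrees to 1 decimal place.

5.1°

The current pushes perpendicular to the desired track; the heading must have a component into the current equal to 1.46 knots: 16.32 sin θ = 1.46.
sin θ = 0.0895, so θ = 5.133°.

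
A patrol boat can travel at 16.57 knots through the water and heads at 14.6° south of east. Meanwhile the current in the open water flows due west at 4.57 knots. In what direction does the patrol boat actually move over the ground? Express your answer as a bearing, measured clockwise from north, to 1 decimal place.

Taking east as x and north as y: velocity relative to the water = (16.035, -4.177) knots; the water relative to ground = (-4.570, 0.000) knots.
Velocity relative to ground = (16.035, -4.177) + (-4.570, 0.000) = (11.465, -4.177) knots.
Bearing = atan2(11.46, -4.18) = 110.02° clockwise from north.

110.0°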